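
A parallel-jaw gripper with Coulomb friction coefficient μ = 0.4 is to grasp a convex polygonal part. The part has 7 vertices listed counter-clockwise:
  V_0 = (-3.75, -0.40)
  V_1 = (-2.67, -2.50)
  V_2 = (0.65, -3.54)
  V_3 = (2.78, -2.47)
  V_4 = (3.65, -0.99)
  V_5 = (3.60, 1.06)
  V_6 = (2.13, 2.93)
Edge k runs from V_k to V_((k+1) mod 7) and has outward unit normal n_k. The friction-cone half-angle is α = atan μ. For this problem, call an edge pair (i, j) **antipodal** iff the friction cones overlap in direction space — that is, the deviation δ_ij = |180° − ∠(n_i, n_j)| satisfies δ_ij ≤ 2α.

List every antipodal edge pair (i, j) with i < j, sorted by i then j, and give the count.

count = 5; pairs: (0,4), (0,5), (1,5), (2,6), (3,6)

α = atan 0.4 = 21.80°;  2α = 43.60°
n_0 = (-0.8893, -0.4573)
n_1 = (-0.2989, -0.9543)
n_2 = (+0.4489, -0.8936)
n_3 = (+0.8621, -0.5068)
n_4 = (+0.9997, +0.0244)
n_5 = (+0.7862, +0.6180)
n_6 = (-0.4928, +0.8701)
  (0,1): δ = 134.61°  ·
  (0,2): δ = 90.54°  ·
  (0,3): δ = 57.66°  ·
  (0,4): δ = 25.82°  ✓
  (0,5): δ = 10.95°  ✓
  (0,6): δ = 92.31°  ·
  (1,2): δ = 135.93°  ·
  (1,3): δ = 103.06°  ·
  (1,4): δ = 71.21°  ·
  (1,5): δ = 34.44°  ✓
  (1,6): δ = 46.92°  ·
  (2,3): δ = 147.12°  ·
  (2,4): δ = 115.28°  ·
  (2,5): δ = 78.50°  ·
  (2,6): δ = 2.85°  ✓
  (3,4): δ = 148.15°  ·
  (3,5): δ = 111.38°  ·
  (3,6): δ = 30.03°  ✓
  (4,5): δ = 143.23°  ·
  (4,6): δ = 61.87°  ·
  (5,6): δ = 98.65°  ·
antipodal pairs: 5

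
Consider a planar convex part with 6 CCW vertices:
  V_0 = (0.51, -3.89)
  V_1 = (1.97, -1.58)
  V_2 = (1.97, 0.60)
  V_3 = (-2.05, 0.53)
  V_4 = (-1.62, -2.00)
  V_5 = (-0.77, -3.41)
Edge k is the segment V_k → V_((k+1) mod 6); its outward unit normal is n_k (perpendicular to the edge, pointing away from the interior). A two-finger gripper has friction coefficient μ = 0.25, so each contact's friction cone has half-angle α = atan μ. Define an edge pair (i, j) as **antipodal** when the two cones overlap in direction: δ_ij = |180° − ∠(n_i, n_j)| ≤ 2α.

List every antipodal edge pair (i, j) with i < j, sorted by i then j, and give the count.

α = atan 0.25 = 14.04°;  2α = 28.07°
n_0 = (+0.8453, -0.5343)
n_1 = (+1.0000, -0.0000)
n_2 = (-0.0174, +0.9998)
n_3 = (-0.9859, -0.1676)
n_4 = (-0.8564, -0.5163)
n_5 = (-0.3511, -0.9363)
  (0,1): δ = 147.71°  ·
  (0,2): δ = 56.71°  ·
  (0,3): δ = 41.94°  ·
  (0,4): δ = 63.38°  ·
  (0,5): δ = 101.74°  ·
  (1,2): δ = 89.00°  ·
  (1,3): δ = 9.65°  ✓
  (1,4): δ = 31.08°  ·
  (1,5): δ = 69.44°  ·
  (2,3): δ = 81.35°  ·
  (2,4): δ = 59.91°  ·
  (2,5): δ = 21.55°  ✓
  (3,4): δ = 158.56°  ·
  (3,5): δ = 120.20°  ·
  (4,5): δ = 141.64°  ·
antipodal pairs: 2

count = 2; pairs: (1,3), (2,5)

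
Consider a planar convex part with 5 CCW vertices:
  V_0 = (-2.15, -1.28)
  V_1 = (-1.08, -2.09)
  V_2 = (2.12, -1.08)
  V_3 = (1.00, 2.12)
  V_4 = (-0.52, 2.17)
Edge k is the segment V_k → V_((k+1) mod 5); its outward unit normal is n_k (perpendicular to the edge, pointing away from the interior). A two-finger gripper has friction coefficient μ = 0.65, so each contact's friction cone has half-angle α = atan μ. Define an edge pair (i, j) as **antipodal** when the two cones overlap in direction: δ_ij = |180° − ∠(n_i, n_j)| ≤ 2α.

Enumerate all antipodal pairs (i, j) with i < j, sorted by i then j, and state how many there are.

α = atan 0.65 = 33.02°;  2α = 66.05°
n_0 = (-0.6036, -0.7973)
n_1 = (+0.3010, -0.9536)
n_2 = (+0.9439, +0.3304)
n_3 = (+0.0329, +0.9995)
n_4 = (-0.9042, +0.4272)
  (0,1): δ = 125.36°  ·
  (0,2): δ = 33.58°  ✓
  (0,3): δ = 35.24°  ✓
  (0,4): δ = 101.84°  ·
  (1,2): δ = 88.23°  ·
  (1,3): δ = 19.40°  ✓
  (1,4): δ = 47.19°  ✓
  (2,3): δ = 111.17°  ·
  (2,4): δ = 44.58°  ✓
  (3,4): δ = 113.40°  ·
antipodal pairs: 5

count = 5; pairs: (0,2), (0,3), (1,3), (1,4), (2,4)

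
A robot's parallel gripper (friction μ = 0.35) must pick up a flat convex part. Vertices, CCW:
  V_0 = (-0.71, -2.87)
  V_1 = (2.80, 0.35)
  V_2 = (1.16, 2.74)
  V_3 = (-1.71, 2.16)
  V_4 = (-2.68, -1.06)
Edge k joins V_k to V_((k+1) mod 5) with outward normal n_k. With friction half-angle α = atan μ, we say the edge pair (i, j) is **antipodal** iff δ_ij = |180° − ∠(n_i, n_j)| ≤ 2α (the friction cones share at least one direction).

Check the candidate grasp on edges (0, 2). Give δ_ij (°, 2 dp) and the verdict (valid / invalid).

α = atan 0.35 = 19.29°;  2α = 38.58°
edge 0: e_0 = (+3.51, +3.22);  n_0 = (+0.6760, -0.7369)
edge 2: e_2 = (-2.87, -0.58);  n_2 = (-0.1981, +0.9802)
∠(n_0, n_2) = 148.89°
δ = |180° − 148.89°| = 31.11°
31.11° ≤ 2α = 38.58°  →  valid

δ = 31.11°, valid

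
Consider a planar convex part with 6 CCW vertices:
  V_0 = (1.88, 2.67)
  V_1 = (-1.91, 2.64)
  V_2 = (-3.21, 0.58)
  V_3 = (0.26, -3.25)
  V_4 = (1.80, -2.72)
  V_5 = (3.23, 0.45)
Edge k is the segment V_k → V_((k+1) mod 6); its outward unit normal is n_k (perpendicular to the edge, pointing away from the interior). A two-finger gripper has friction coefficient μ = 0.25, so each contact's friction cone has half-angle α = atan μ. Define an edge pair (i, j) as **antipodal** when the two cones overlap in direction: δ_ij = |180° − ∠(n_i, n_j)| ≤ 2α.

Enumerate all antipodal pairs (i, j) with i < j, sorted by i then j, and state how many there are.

count = 3; pairs: (0,3), (1,4), (2,5)

α = atan 0.25 = 14.04°;  2α = 28.07°
n_0 = (-0.0079, +1.0000)
n_1 = (-0.8457, +0.5337)
n_2 = (-0.7411, -0.6714)
n_3 = (+0.3254, -0.9456)
n_4 = (+0.9115, -0.4112)
n_5 = (+0.8544, +0.5196)
  (0,1): δ = 122.71°  ·
  (0,2): δ = 48.28°  ·
  (0,3): δ = 18.54°  ✓
  (0,4): δ = 65.27°  ·
  (0,5): δ = 120.85°  ·
  (1,2): δ = 105.57°  ·
  (1,3): δ = 38.75°  ·
  (1,4): δ = 7.97°  ✓
  (1,5): δ = 63.56°  ·
  (2,3): δ = 113.19°  ·
  (2,4): δ = 66.46°  ·
  (2,5): δ = 10.87°  ✓
  (3,4): δ = 133.27°  ·
  (3,5): δ = 77.69°  ·
  (4,5): δ = 124.42°  ·
antipodal pairs: 3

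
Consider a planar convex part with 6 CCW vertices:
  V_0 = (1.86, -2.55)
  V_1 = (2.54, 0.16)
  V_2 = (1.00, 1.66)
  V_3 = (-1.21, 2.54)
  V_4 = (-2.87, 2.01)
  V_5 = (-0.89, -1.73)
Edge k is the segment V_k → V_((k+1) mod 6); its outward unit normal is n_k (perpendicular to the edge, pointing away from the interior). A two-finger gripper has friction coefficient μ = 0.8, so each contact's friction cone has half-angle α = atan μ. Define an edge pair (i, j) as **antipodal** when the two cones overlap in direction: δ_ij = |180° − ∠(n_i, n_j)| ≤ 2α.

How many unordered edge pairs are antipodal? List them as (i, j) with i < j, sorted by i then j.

α = atan 0.8 = 38.66°;  2α = 77.32°
n_0 = (+0.9699, -0.2434)
n_1 = (+0.6977, +0.7163)
n_2 = (+0.3699, +0.9291)
n_3 = (-0.3042, +0.9526)
n_4 = (-0.8838, -0.4679)
n_5 = (-0.2857, -0.9583)
  (0,1): δ = 120.16°  ·
  (0,2): δ = 97.63°  ·
  (0,3): δ = 58.21°  ✓
  (0,4): δ = 41.98°  ✓
  (0,5): δ = 87.48°  ·
  (1,2): δ = 157.47°  ·
  (1,3): δ = 118.05°  ·
  (1,4): δ = 17.86°  ✓
  (1,5): δ = 27.64°  ✓
  (2,3): δ = 140.58°  ·
  (2,4): δ = 40.39°  ✓
  (2,5): δ = 5.11°  ✓
  (3,4): δ = 79.81°  ·
  (3,5): δ = 34.31°  ✓
  (4,5): δ = 134.50°  ·
antipodal pairs: 7

count = 7; pairs: (0,3), (0,4), (1,4), (1,5), (2,4), (2,5), (3,5)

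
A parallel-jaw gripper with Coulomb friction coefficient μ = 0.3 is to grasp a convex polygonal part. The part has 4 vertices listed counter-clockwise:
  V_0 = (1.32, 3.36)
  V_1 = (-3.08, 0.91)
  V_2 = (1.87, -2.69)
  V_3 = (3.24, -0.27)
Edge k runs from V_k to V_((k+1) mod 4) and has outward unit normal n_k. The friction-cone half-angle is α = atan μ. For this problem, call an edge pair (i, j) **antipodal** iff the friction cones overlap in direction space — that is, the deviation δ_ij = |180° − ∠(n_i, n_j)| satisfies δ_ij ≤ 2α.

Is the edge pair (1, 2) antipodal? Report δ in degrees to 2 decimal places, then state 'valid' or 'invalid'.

α = atan 0.3 = 16.70°;  2α = 33.40°
edge 1: e_1 = (+4.95, -3.60);  n_1 = (-0.5882, -0.8087)
edge 2: e_2 = (+1.37, +2.42);  n_2 = (+0.8702, -0.4926)
∠(n_1, n_2) = 96.51°
δ = |180° − 96.51°| = 83.49°
83.49° > 2α = 33.40°  →  invalid

δ = 83.49°, invalid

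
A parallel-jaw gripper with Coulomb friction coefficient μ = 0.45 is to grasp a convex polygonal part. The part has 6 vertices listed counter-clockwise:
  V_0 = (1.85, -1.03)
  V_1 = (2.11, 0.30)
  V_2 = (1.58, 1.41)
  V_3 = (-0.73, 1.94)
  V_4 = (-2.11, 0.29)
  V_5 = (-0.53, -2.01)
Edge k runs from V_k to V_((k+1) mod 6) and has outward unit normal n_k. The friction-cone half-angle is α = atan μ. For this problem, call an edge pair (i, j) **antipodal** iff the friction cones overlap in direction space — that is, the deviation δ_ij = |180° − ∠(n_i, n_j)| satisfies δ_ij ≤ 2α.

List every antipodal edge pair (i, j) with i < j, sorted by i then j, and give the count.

count = 6; pairs: (0,3), (0,4), (1,4), (2,4), (2,5), (3,5)

α = atan 0.45 = 24.23°;  2α = 48.46°
n_0 = (+0.9814, -0.1919)
n_1 = (+0.9024, +0.4309)
n_2 = (+0.2236, +0.9747)
n_3 = (-0.7671, +0.6416)
n_4 = (-0.8243, -0.5662)
n_5 = (+0.3807, -0.9247)
  (0,1): δ = 143.42°  ·
  (0,2): δ = 91.86°  ·
  (0,3): δ = 28.85°  ✓
  (0,4): δ = 45.55°  ✓
  (0,5): δ = 123.44°  ·
  (1,2): δ = 128.45°  ·
  (1,3): δ = 65.43°  ·
  (1,4): δ = 8.96°  ✓
  (1,5): δ = 86.86°  ·
  (2,3): δ = 116.99°  ·
  (2,4): δ = 42.59°  ✓
  (2,5): δ = 35.30°  ✓
  (3,4): δ = 105.60°  ·
  (3,5): δ = 27.71°  ✓
  (4,5): δ = 102.11°  ·
antipodal pairs: 6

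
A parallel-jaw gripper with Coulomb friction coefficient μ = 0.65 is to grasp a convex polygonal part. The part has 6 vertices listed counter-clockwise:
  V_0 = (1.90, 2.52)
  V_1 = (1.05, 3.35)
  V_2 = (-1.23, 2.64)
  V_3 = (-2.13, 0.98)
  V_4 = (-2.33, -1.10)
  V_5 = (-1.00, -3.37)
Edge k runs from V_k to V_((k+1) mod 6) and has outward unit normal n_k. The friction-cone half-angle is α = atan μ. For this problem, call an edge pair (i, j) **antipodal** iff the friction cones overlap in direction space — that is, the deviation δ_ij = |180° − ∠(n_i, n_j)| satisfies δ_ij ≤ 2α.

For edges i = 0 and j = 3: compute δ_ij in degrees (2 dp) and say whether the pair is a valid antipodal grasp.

δ = 51.17°, valid

α = atan 0.65 = 33.02°;  2α = 66.05°
edge 0: e_0 = (-0.85, +0.83);  n_0 = (+0.6986, +0.7155)
edge 3: e_3 = (-0.20, -2.08);  n_3 = (-0.9954, +0.0957)
∠(n_0, n_3) = 128.83°
δ = |180° − 128.83°| = 51.17°
51.17° ≤ 2α = 66.05°  →  valid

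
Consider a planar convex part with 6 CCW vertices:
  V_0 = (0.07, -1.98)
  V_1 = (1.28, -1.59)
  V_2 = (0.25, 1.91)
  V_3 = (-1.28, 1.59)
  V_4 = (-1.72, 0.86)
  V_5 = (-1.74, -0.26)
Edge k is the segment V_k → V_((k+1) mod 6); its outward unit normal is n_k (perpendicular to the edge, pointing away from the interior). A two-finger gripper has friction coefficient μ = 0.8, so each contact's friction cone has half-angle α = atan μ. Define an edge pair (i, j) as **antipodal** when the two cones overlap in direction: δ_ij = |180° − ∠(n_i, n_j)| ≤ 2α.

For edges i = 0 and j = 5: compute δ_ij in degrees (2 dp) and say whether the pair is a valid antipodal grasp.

α = atan 0.8 = 38.66°;  2α = 77.32°
edge 0: e_0 = (+1.21, +0.39);  n_0 = (+0.3068, -0.9518)
edge 5: e_5 = (+1.81, -1.72);  n_5 = (-0.6889, -0.7249)
∠(n_0, n_5) = 61.40°
δ = |180° − 61.40°| = 118.60°
118.60° > 2α = 77.32°  →  invalid

δ = 118.60°, invalid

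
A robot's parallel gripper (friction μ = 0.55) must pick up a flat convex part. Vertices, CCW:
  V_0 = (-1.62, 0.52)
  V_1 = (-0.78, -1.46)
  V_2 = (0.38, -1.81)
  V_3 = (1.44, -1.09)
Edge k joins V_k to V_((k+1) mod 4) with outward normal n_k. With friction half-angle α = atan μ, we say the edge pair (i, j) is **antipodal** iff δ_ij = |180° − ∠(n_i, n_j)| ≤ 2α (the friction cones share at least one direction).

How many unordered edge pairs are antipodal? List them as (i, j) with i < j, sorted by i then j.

count = 2; pairs: (0,3), (1,3)

α = atan 0.55 = 28.81°;  2α = 57.62°
n_0 = (-0.9206, -0.3905)
n_1 = (-0.2889, -0.9574)
n_2 = (+0.5619, -0.8272)
n_3 = (+0.4656, +0.8850)
  (0,1): δ = 129.78°  ·
  (0,2): δ = 78.80°  ·
  (0,3): δ = 39.26°  ✓
  (1,2): δ = 129.02°  ·
  (1,3): δ = 10.96°  ✓
  (2,3): δ = 61.94°  ·
antipodal pairs: 2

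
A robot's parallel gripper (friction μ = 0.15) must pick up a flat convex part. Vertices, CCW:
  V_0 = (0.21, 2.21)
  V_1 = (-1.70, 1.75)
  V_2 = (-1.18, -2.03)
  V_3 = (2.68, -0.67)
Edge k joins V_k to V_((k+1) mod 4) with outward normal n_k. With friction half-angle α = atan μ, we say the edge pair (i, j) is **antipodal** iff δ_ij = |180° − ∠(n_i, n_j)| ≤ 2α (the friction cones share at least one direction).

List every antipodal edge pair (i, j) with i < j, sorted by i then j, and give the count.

α = atan 0.15 = 8.53°;  2α = 17.06°
n_0 = (-0.2341, +0.9722)
n_1 = (-0.9907, -0.1363)
n_2 = (+0.3323, -0.9432)
n_3 = (+0.7591, +0.6510)
  (0,1): δ = 95.71°  ·
  (0,2): δ = 5.87°  ✓
  (0,3): δ = 117.08°  ·
  (1,2): δ = 78.42°  ·
  (1,3): δ = 32.78°  ·
  (2,3): δ = 68.79°  ·
antipodal pairs: 1

count = 1; pairs: (0,2)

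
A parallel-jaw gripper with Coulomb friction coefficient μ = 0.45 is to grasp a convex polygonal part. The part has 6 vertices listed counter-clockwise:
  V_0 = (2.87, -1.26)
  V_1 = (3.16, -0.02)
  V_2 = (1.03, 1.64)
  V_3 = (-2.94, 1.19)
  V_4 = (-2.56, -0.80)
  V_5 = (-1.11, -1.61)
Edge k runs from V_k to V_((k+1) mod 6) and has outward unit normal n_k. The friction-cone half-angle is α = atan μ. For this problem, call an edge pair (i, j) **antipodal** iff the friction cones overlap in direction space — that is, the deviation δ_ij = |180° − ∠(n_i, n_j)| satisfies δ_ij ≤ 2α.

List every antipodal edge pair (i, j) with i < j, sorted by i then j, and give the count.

count = 6; pairs: (0,3), (1,3), (1,4), (1,5), (2,4), (2,5)

α = atan 0.45 = 24.23°;  2α = 48.46°
n_0 = (+0.9737, -0.2277)
n_1 = (+0.6147, +0.7888)
n_2 = (-0.1126, +0.9936)
n_3 = (-0.9823, -0.1876)
n_4 = (-0.4877, -0.8730)
n_5 = (+0.0876, -0.9962)
  (0,1): δ = 114.77°  ·
  (0,2): δ = 70.37°  ·
  (0,3): δ = 23.97°  ✓
  (0,4): δ = 73.97°  ·
  (0,5): δ = 108.19°  ·
  (1,2): δ = 135.60°  ·
  (1,3): δ = 41.26°  ✓
  (1,4): δ = 8.74°  ✓
  (1,5): δ = 42.96°  ✓
  (2,3): δ = 85.66°  ·
  (2,4): δ = 35.66°  ✓
  (2,5): δ = 1.44°  ✓
  (3,4): δ = 130.00°  ·
  (3,5): δ = 95.79°  ·
  (4,5): δ = 145.79°  ·
antipodal pairs: 6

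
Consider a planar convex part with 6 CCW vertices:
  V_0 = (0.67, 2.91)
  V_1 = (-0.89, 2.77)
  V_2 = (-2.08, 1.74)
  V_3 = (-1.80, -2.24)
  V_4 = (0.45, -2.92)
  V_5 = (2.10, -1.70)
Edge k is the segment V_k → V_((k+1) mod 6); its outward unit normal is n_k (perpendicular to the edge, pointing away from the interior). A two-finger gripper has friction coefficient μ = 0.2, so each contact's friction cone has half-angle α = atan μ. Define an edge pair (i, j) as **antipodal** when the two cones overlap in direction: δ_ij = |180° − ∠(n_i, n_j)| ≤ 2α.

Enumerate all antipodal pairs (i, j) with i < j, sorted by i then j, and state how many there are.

count = 3; pairs: (0,3), (1,4), (2,5)

α = atan 0.2 = 11.31°;  2α = 22.62°
n_0 = (-0.0894, +0.9960)
n_1 = (-0.6544, +0.7561)
n_2 = (-0.9975, -0.0702)
n_3 = (-0.2893, -0.9572)
n_4 = (+0.5945, -0.8041)
n_5 = (+0.9551, +0.2963)
  (0,1): δ = 144.25°  ·
  (0,2): δ = 91.10°  ·
  (0,3): δ = 21.94°  ✓
  (0,4): δ = 31.35°  ·
  (0,5): δ = 102.11°  ·
  (1,2): δ = 126.85°  ·
  (1,3): δ = 57.69°  ·
  (1,4): δ = 4.40°  ✓
  (1,5): δ = 66.36°  ·
  (2,3): δ = 110.84°  ·
  (2,4): δ = 57.55°  ·
  (2,5): δ = 13.21°  ✓
  (3,4): δ = 126.71°  ·
  (3,5): δ = 55.95°  ·
  (4,5): δ = 109.25°  ·
antipodal pairs: 3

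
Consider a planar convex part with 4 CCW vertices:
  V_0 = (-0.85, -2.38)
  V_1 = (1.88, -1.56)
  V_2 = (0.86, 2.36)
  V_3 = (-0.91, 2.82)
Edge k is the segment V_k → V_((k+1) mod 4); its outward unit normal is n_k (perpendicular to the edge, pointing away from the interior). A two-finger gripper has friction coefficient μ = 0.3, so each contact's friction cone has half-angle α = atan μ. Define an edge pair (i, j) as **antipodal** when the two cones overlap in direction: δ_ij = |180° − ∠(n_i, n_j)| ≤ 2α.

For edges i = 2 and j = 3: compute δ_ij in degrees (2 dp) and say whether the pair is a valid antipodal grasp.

δ = 74.77°, invalid

α = atan 0.3 = 16.70°;  2α = 33.40°
edge 2: e_2 = (-1.77, +0.46);  n_2 = (+0.2515, +0.9678)
edge 3: e_3 = (+0.06, -5.20);  n_3 = (-0.9999, -0.0115)
∠(n_2, n_3) = 105.23°
δ = |180° − 105.23°| = 74.77°
74.77° > 2α = 33.40°  →  invalid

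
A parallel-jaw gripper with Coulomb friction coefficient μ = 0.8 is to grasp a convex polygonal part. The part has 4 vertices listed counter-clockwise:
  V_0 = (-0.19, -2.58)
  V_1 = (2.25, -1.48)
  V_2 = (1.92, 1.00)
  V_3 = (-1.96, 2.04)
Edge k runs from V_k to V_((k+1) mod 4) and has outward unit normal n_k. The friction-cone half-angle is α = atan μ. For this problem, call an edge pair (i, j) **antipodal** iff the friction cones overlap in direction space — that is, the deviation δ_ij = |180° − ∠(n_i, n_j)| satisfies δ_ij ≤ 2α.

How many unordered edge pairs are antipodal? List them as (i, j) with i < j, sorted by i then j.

α = atan 0.8 = 38.66°;  2α = 77.32°
n_0 = (+0.4110, -0.9116)
n_1 = (+0.9913, +0.1319)
n_2 = (+0.2589, +0.9659)
n_3 = (-0.9338, -0.3578)
  (0,1): δ = 106.69°  ·
  (0,2): δ = 39.27°  ✓
  (0,3): δ = 86.70°  ·
  (1,2): δ = 112.58°  ·
  (1,3): δ = 13.38°  ✓
  (2,3): δ = 54.03°  ✓
antipodal pairs: 3

count = 3; pairs: (0,2), (1,3), (2,3)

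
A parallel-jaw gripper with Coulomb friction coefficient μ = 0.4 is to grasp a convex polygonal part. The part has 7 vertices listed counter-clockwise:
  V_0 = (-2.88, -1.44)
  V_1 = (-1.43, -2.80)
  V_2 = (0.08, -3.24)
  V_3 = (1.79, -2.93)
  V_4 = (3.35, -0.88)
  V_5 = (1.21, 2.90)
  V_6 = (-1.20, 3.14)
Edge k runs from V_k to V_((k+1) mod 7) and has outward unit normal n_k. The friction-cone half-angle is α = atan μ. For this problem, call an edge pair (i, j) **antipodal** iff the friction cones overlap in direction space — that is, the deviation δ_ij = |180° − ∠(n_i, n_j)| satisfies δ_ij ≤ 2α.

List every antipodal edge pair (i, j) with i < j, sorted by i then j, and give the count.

α = atan 0.4 = 21.80°;  2α = 43.60°
n_0 = (-0.6841, -0.7294)
n_1 = (-0.2798, -0.9601)
n_2 = (+0.1784, -0.9840)
n_3 = (+0.7958, -0.6056)
n_4 = (+0.8702, +0.4927)
n_5 = (+0.0991, +0.9951)
n_6 = (-0.9388, +0.3444)
  (0,1): δ = 153.08°  ·
  (0,2): δ = 126.56°  ·
  (0,3): δ = 84.10°  ·
  (0,4): δ = 17.32°  ✓
  (0,5): δ = 37.48°  ✓
  (0,6): δ = 113.02°  ·
  (1,2): δ = 153.48°  ·
  (1,3): δ = 111.02°  ·
  (1,4): δ = 44.24°  ·
  (1,5): δ = 10.56°  ✓
  (1,6): δ = 86.10°  ·
  (2,3): δ = 137.55°  ·
  (2,4): δ = 70.76°  ·
  (2,5): δ = 15.96°  ✓
  (2,6): δ = 59.58°  ·
  (3,4): δ = 113.21°  ·
  (3,5): δ = 58.42°  ·
  (3,6): δ = 17.13°  ✓
  (4,5): δ = 125.20°  ·
  (4,6): δ = 49.66°  ·
  (5,6): δ = 104.46°  ·
antipodal pairs: 5

count = 5; pairs: (0,4), (0,5), (1,5), (2,5), (3,6)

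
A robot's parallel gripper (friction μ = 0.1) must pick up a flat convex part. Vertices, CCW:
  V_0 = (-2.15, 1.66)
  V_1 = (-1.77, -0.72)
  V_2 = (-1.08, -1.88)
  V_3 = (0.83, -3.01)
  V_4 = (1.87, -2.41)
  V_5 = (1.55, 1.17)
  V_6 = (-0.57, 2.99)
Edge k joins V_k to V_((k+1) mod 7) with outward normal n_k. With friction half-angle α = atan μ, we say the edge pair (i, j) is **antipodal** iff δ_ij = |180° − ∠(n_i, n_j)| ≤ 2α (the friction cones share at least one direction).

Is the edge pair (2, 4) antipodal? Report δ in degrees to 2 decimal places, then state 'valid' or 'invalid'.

δ = 54.28°, invalid

α = atan 0.1 = 5.71°;  2α = 11.42°
edge 2: e_2 = (+1.91, -1.13);  n_2 = (-0.5092, -0.8607)
edge 4: e_4 = (-0.32, +3.58);  n_4 = (+0.9960, +0.0890)
∠(n_2, n_4) = 125.72°
δ = |180° − 125.72°| = 54.28°
54.28° > 2α = 11.42°  →  invalid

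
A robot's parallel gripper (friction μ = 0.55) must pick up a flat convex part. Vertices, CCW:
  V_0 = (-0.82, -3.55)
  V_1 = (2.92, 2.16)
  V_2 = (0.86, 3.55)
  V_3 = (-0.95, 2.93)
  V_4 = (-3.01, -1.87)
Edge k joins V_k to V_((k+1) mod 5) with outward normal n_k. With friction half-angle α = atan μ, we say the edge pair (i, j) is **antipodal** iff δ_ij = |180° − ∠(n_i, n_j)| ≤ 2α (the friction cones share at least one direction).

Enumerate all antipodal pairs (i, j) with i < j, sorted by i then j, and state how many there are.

count = 4; pairs: (0,2), (0,3), (1,4), (2,4)

α = atan 0.55 = 28.81°;  2α = 57.62°
n_0 = (+0.8365, -0.5479)
n_1 = (+0.5593, +0.8289)
n_2 = (-0.3241, +0.9460)
n_3 = (-0.9189, +0.3944)
n_4 = (-0.6087, -0.7934)
  (0,1): δ = 90.79°  ·
  (0,2): δ = 37.87°  ✓
  (0,3): δ = 10.00°  ✓
  (0,4): δ = 85.73°  ·
  (1,2): δ = 127.08°  ·
  (1,3): δ = 79.22°  ·
  (1,4): δ = 3.48°  ✓
  (2,3): δ = 132.14°  ·
  (2,4): δ = 56.40°  ✓
  (3,4): δ = 104.27°  ·
antipodal pairs: 4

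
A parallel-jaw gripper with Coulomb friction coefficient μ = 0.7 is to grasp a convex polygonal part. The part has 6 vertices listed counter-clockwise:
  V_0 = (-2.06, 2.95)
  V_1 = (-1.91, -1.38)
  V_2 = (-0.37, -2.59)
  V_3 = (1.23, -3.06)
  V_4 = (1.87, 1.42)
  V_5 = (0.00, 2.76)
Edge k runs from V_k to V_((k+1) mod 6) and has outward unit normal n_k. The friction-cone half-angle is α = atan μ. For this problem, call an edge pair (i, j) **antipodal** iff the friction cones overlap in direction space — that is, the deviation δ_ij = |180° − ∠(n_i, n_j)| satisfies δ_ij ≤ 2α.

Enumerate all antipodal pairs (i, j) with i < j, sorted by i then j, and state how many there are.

α = atan 0.7 = 34.99°;  2α = 69.98°
n_0 = (-0.9994, -0.0346)
n_1 = (-0.6178, -0.7863)
n_2 = (-0.2818, -0.9595)
n_3 = (+0.9899, -0.1414)
n_4 = (+0.5825, +0.8129)
n_5 = (+0.0918, +0.9958)
  (0,1): δ = 130.14°  ·
  (0,2): δ = 108.35°  ·
  (0,3): δ = 10.11°  ✓
  (0,4): δ = 52.39°  ✓
  (0,5): δ = 82.75°  ·
  (1,2): δ = 158.21°  ·
  (1,3): δ = 59.97°  ✓
  (1,4): δ = 2.53°  ✓
  (1,5): δ = 32.89°  ✓
  (2,3): δ = 81.76°  ·
  (2,4): δ = 19.25°  ✓
  (2,5): δ = 11.10°  ✓
  (3,4): δ = 117.49°  ·
  (3,5): δ = 87.14°  ·
  (4,5): δ = 149.65°  ·
antipodal pairs: 7

count = 7; pairs: (0,3), (0,4), (1,3), (1,4), (1,5), (2,4), (2,5)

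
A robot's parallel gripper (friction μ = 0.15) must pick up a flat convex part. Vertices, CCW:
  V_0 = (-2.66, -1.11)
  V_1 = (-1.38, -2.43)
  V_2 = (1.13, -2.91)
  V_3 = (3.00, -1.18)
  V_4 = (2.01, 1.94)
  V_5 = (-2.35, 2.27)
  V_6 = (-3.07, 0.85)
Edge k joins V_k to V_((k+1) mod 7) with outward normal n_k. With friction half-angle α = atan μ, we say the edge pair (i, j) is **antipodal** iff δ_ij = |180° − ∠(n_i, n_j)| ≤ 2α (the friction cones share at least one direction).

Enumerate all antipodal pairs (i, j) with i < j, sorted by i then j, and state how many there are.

α = atan 0.15 = 8.53°;  2α = 17.06°
n_0 = (-0.7179, -0.6961)
n_1 = (-0.1878, -0.9822)
n_2 = (+0.6791, -0.7341)
n_3 = (+0.9532, +0.3024)
n_4 = (+0.0755, +0.9971)
n_5 = (-0.8919, +0.4522)
n_6 = (-0.9788, -0.2048)
  (0,1): δ = 144.94°  ·
  (0,2): δ = 91.35°  ·
  (0,3): δ = 26.51°  ·
  (0,4): δ = 41.55°  ·
  (0,5): δ = 108.99°  ·
  (0,6): δ = 147.70°  ·
  (1,2): δ = 126.40°  ·
  (1,3): δ = 61.57°  ·
  (1,4): δ = 6.50°  ✓
  (1,5): δ = 73.94°  ·
  (1,6): δ = 112.64°  ·
  (2,3): δ = 115.17°  ·
  (2,4): δ = 47.10°  ·
  (2,5): δ = 20.34°  ·
  (2,6): δ = 59.04°  ·
  (3,4): δ = 111.93°  ·
  (3,5): δ = 44.49°  ·
  (3,6): δ = 5.79°  ✓
  (4,5): δ = 112.56°  ·
  (4,6): δ = 73.86°  ·
  (5,6): δ = 141.30°  ·
antipodal pairs: 2

count = 2; pairs: (1,4), (3,6)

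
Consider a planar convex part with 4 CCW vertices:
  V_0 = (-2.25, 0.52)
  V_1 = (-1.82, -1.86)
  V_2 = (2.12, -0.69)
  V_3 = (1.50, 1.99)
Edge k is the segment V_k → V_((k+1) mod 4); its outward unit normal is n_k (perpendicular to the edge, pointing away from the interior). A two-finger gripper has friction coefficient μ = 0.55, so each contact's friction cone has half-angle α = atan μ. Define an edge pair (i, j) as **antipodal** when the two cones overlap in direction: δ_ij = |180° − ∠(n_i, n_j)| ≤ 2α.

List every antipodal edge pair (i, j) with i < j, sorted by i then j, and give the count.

α = atan 0.55 = 28.81°;  2α = 57.62°
n_0 = (-0.9841, -0.1778)
n_1 = (+0.2847, -0.9586)
n_2 = (+0.9743, +0.2254)
n_3 = (-0.3650, +0.9310)
  (0,1): δ = 83.70°  ·
  (0,2): δ = 2.78°  ✓
  (0,3): δ = 101.16°  ·
  (1,2): δ = 93.51°  ·
  (1,3): δ = 4.87°  ✓
  (2,3): δ = 81.62°  ·
antipodal pairs: 2

count = 2; pairs: (0,2), (1,3)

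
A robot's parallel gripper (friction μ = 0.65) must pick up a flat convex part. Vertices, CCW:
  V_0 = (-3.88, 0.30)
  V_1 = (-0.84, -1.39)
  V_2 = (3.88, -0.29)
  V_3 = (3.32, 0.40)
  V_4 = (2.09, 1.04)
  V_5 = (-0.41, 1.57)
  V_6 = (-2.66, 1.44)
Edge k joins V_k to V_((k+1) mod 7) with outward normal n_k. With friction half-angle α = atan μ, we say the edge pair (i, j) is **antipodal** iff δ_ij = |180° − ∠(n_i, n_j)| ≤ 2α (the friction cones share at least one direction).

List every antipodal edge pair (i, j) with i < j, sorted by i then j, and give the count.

count = 9; pairs: (0,2), (0,3), (0,4), (0,5), (1,2), (1,3), (1,4), (1,5), (1,6)

α = atan 0.65 = 33.02°;  2α = 66.05°
n_0 = (-0.4859, -0.8740)
n_1 = (+0.2270, -0.9739)
n_2 = (+0.7765, +0.6302)
n_3 = (+0.4616, +0.8871)
n_4 = (+0.2074, +0.9783)
n_5 = (-0.0577, +0.9983)
n_6 = (-0.6827, +0.7307)
  (0,1): δ = 137.81°  ·
  (0,2): δ = 21.87°  ✓
  (0,3): δ = 1.58°  ✓
  (0,4): δ = 17.10°  ✓
  (0,5): δ = 32.38°  ✓
  (0,6): δ = 72.13°  ·
  (1,2): δ = 64.06°  ✓
  (1,3): δ = 40.61°  ✓
  (1,4): δ = 25.09°  ✓
  (1,5): δ = 9.81°  ✓
  (1,6): δ = 29.94°  ✓
  (2,3): δ = 156.55°  ·
  (2,4): δ = 141.03°  ·
  (2,5): δ = 125.76°  ·
  (2,6): δ = 86.00°  ·
  (3,4): δ = 164.48°  ·
  (3,5): δ = 149.20°  ·
  (3,6): δ = 109.45°  ·
  (4,5): δ = 164.72°  ·
  (4,6): δ = 124.97°  ·
  (5,6): δ = 140.25°  ·
antipodal pairs: 9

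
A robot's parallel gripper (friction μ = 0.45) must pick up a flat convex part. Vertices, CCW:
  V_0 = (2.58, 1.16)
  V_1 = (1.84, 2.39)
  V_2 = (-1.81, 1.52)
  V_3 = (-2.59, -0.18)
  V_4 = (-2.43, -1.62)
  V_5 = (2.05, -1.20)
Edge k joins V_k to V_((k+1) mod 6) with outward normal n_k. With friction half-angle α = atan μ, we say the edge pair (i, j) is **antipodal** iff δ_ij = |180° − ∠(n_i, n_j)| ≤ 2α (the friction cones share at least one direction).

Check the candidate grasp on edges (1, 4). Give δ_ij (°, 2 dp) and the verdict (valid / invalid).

α = atan 0.45 = 24.23°;  2α = 48.46°
edge 1: e_1 = (-3.65, -0.87);  n_1 = (-0.2319, +0.9727)
edge 4: e_4 = (+4.48, +0.42);  n_4 = (+0.0933, -0.9956)
∠(n_1, n_4) = 171.95°
δ = |180° − 171.95°| = 8.05°
8.05° ≤ 2α = 48.46°  →  valid

δ = 8.05°, valid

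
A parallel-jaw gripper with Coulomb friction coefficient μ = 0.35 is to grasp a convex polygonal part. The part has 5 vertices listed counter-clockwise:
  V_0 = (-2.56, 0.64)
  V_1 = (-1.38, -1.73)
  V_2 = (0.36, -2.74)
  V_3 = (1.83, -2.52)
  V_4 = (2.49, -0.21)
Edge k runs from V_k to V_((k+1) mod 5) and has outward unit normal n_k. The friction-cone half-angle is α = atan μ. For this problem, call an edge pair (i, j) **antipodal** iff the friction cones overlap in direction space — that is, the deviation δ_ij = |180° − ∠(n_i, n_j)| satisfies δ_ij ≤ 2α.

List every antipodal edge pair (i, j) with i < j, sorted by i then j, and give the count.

count = 2; pairs: (1,4), (2,4)

α = atan 0.35 = 19.29°;  2α = 38.58°
n_0 = (-0.8952, -0.4457)
n_1 = (-0.5020, -0.8649)
n_2 = (+0.1480, -0.9890)
n_3 = (+0.9615, -0.2747)
n_4 = (+0.1660, +0.9861)
  (0,1): δ = 146.60°  ·
  (0,2): δ = 107.96°  ·
  (0,3): δ = 42.41°  ·
  (0,4): δ = 53.98°  ·
  (1,2): δ = 141.35°  ·
  (1,3): δ = 75.81°  ·
  (1,4): δ = 20.58°  ✓
  (2,3): δ = 114.46°  ·
  (2,4): δ = 18.07°  ✓
  (3,4): δ = 83.61°  ·
antipodal pairs: 2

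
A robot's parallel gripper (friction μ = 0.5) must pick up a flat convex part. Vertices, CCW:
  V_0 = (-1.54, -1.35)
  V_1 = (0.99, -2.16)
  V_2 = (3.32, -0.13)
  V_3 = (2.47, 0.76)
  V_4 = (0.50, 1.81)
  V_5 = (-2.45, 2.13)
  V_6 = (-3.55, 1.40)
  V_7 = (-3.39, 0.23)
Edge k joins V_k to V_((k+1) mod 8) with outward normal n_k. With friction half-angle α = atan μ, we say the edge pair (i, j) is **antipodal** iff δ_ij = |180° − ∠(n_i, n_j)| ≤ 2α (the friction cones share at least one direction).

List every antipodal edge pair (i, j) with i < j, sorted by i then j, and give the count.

count = 10; pairs: (0,2), (0,3), (0,4), (0,5), (1,4), (1,5), (2,6), (2,7), (3,7), (4,7)

α = atan 0.5 = 26.57°;  2α = 53.13°
n_0 = (-0.3049, -0.9524)
n_1 = (+0.6569, -0.7540)
n_2 = (+0.7232, +0.6907)
n_3 = (+0.4704, +0.8825)
n_4 = (+0.1078, +0.9942)
n_5 = (-0.5530, +0.8332)
n_6 = (-0.9908, -0.1355)
n_7 = (-0.6494, -0.7604)
  (0,1): δ = 121.18°  ·
  (0,2): δ = 28.56°  ✓
  (0,3): δ = 10.30°  ✓
  (0,4): δ = 11.56°  ✓
  (0,5): δ = 51.32°  ✓
  (0,6): δ = 115.54°  ·
  (0,7): δ = 157.25°  ·
  (1,2): δ = 87.38°  ·
  (1,3): δ = 69.12°  ·
  (1,4): δ = 47.25°  ✓
  (1,5): δ = 7.49°  ✓
  (1,6): δ = 56.72°  ·
  (1,7): δ = 98.44°  ·
  (2,3): δ = 161.74°  ·
  (2,4): δ = 139.87°  ·
  (2,5): δ = 100.11°  ·
  (2,6): δ = 35.90°  ✓
  (2,7): δ = 5.82°  ✓
  (3,4): δ = 158.13°  ·
  (3,5): δ = 118.37°  ·
  (3,6): δ = 54.16°  ·
  (3,7): δ = 12.44°  ✓
  (4,5): δ = 140.24°  ·
  (4,6): δ = 76.02°  ·
  (4,7): δ = 34.31°  ✓
  (5,6): δ = 115.78°  ·
  (5,7): δ = 74.07°  ·
  (6,7): δ = 138.29°  ·
antipodal pairs: 10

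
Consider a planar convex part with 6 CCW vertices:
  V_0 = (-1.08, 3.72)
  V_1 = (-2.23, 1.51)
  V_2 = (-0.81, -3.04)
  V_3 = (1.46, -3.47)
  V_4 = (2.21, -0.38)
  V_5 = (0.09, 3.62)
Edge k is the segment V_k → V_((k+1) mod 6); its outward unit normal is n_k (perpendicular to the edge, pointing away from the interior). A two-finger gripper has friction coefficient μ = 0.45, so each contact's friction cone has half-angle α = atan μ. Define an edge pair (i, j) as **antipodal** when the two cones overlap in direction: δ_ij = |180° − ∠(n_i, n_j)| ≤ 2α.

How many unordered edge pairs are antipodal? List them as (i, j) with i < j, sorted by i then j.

count = 4; pairs: (0,3), (1,3), (1,4), (2,5)

α = atan 0.45 = 24.23°;  2α = 48.46°
n_0 = (-0.8871, +0.4616)
n_1 = (-0.9546, -0.2979)
n_2 = (-0.1861, -0.9825)
n_3 = (+0.9718, -0.2359)
n_4 = (+0.8836, +0.4683)
n_5 = (+0.0852, +0.9964)
  (0,1): δ = 135.18°  ·
  (0,2): δ = 73.24°  ·
  (0,3): δ = 13.85°  ✓
  (0,4): δ = 55.41°  ·
  (0,5): δ = 112.61°  ·
  (1,2): δ = 118.06°  ·
  (1,3): δ = 30.98°  ✓
  (1,4): δ = 10.59°  ✓
  (1,5): δ = 67.78°  ·
  (2,3): δ = 92.92°  ·
  (2,4): δ = 51.35°  ·
  (2,5): δ = 5.84°  ✓
  (3,4): δ = 138.43°  ·
  (3,5): δ = 81.24°  ·
  (4,5): δ = 122.81°  ·
antipodal pairs: 4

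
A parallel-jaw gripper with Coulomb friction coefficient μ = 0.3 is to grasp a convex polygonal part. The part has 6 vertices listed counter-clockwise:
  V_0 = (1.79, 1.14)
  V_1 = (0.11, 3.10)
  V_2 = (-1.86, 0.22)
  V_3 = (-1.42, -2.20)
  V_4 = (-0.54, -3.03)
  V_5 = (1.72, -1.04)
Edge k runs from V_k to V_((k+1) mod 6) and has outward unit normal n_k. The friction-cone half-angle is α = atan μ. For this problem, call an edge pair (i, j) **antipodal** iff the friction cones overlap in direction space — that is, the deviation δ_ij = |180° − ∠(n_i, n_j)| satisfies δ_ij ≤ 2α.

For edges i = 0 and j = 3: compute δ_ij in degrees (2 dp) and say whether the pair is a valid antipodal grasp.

δ = 6.07°, valid

α = atan 0.3 = 16.70°;  2α = 33.40°
edge 0: e_0 = (-1.68, +1.96);  n_0 = (+0.7593, +0.6508)
edge 3: e_3 = (+0.88, -0.83);  n_3 = (-0.6861, -0.7275)
∠(n_0, n_3) = 173.93°
δ = |180° − 173.93°| = 6.07°
6.07° ≤ 2α = 33.40°  →  valid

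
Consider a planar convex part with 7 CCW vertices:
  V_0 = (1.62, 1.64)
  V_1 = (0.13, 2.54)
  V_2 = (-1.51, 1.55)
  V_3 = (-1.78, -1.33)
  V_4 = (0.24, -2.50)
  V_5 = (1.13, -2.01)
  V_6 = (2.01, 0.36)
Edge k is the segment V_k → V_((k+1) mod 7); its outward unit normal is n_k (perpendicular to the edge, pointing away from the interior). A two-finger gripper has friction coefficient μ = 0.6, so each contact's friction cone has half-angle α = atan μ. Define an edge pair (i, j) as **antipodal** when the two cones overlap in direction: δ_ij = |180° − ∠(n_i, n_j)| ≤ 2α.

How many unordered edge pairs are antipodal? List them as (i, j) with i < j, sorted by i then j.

count = 9; pairs: (0,3), (0,4), (1,3), (1,4), (1,5), (2,4), (2,5), (2,6), (3,6)

α = atan 0.6 = 30.96°;  2α = 61.93°
n_0 = (+0.5170, +0.8560)
n_1 = (-0.5168, +0.8561)
n_2 = (-0.9956, +0.0933)
n_3 = (-0.5012, -0.8653)
n_4 = (+0.4823, -0.8760)
n_5 = (+0.9375, -0.3481)
n_6 = (+0.9566, +0.2915)
  (0,1): δ = 117.75°  ·
  (0,2): δ = 64.22°  ·
  (0,3): δ = 1.05°  ✓
  (0,4): δ = 59.97°  ✓
  (0,5): δ = 100.76°  ·
  (0,6): δ = 138.08°  ·
  (1,2): δ = 126.47°  ·
  (1,3): δ = 61.20°  ✓
  (1,4): δ = 2.28°  ✓
  (1,5): δ = 38.51°  ✓
  (1,6): δ = 75.83°  ·
  (2,3): δ = 114.72°  ·
  (2,4): δ = 55.81°  ✓
  (2,5): δ = 15.01°  ✓
  (2,6): δ = 22.30°  ✓
  (3,4): δ = 121.08°  ·
  (3,5): δ = 80.29°  ·
  (3,6): δ = 42.97°  ✓
  (4,5): δ = 139.21°  ·
  (4,6): δ = 101.89°  ·
  (5,6): δ = 142.68°  ·
antipodal pairs: 9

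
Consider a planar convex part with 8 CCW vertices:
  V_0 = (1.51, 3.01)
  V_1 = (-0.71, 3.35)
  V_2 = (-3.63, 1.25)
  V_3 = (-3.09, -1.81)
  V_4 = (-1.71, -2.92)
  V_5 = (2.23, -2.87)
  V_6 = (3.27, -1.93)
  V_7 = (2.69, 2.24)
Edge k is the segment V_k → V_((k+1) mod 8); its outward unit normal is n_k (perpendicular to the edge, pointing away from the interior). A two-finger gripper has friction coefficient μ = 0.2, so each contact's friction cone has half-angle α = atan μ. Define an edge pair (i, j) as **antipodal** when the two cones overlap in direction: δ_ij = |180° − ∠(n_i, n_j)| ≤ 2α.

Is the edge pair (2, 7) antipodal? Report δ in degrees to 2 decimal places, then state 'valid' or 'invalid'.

δ = 46.87°, invalid

α = atan 0.2 = 11.31°;  2α = 22.62°
edge 2: e_2 = (+0.54, -3.06);  n_2 = (-0.9848, -0.1738)
edge 7: e_7 = (-1.18, +0.77);  n_7 = (+0.5465, +0.8375)
∠(n_2, n_7) = 133.13°
δ = |180° − 133.13°| = 46.87°
46.87° > 2α = 22.62°  →  invalid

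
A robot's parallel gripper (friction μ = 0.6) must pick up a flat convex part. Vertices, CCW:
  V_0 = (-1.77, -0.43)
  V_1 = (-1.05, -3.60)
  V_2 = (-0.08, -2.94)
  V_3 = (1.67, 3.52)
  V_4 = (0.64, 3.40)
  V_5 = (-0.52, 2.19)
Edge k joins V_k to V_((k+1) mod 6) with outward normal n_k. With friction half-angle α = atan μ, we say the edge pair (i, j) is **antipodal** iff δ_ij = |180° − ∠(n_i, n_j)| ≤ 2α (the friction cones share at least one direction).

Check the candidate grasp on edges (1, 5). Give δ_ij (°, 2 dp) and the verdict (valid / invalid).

δ = 30.26°, valid

α = atan 0.6 = 30.96°;  2α = 61.93°
edge 1: e_1 = (+0.97, +0.66);  n_1 = (+0.5625, -0.8268)
edge 5: e_5 = (-1.25, -2.62);  n_5 = (-0.9025, +0.4306)
∠(n_1, n_5) = 149.74°
δ = |180° − 149.74°| = 30.26°
30.26° ≤ 2α = 61.93°  →  valid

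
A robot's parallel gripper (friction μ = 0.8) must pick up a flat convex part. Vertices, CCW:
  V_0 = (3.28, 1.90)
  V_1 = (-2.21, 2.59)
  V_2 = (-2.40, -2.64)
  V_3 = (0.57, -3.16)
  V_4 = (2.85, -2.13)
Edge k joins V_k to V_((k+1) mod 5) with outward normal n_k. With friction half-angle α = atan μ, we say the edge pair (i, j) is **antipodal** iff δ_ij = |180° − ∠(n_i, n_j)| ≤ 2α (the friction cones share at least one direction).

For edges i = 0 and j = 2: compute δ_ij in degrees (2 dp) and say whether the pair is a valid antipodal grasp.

δ = 2.77°, valid

α = atan 0.8 = 38.66°;  2α = 77.32°
edge 0: e_0 = (-5.49, +0.69);  n_0 = (+0.1247, +0.9922)
edge 2: e_2 = (+2.97, -0.52);  n_2 = (-0.1725, -0.9850)
∠(n_0, n_2) = 177.23°
δ = |180° − 177.23°| = 2.77°
2.77° ≤ 2α = 77.32°  →  valid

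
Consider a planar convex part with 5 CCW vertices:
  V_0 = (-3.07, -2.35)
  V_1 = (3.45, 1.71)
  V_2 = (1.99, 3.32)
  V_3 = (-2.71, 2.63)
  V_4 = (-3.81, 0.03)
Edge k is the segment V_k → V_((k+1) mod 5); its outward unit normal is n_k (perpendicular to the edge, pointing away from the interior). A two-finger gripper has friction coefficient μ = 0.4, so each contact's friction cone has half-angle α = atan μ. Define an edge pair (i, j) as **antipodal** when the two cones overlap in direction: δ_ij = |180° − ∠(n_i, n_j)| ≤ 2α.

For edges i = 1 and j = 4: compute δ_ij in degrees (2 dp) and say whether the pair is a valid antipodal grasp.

δ = 24.93°, valid

α = atan 0.4 = 21.80°;  2α = 43.60°
edge 1: e_1 = (-1.46, +1.61);  n_1 = (+0.7408, +0.6718)
edge 4: e_4 = (+0.74, -2.38);  n_4 = (-0.9549, -0.2969)
∠(n_1, n_4) = 155.07°
δ = |180° − 155.07°| = 24.93°
24.93° ≤ 2α = 43.60°  →  valid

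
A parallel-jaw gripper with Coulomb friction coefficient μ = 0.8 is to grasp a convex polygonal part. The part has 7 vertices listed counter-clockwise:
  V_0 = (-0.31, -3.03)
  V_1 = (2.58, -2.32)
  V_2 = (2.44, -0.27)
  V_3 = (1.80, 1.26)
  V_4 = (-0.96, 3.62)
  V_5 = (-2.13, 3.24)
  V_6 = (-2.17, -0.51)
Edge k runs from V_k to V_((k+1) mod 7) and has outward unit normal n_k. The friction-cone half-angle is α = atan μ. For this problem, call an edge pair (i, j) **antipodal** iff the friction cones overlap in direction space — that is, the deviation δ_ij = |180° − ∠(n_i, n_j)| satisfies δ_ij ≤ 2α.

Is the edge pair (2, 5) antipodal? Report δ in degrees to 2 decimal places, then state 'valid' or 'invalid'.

δ = 23.31°, valid

α = atan 0.8 = 38.66°;  2α = 77.32°
edge 2: e_2 = (-0.64, +1.53);  n_2 = (+0.9225, +0.3859)
edge 5: e_5 = (-0.04, -3.75);  n_5 = (-0.9999, +0.0107)
∠(n_2, n_5) = 156.69°
δ = |180° − 156.69°| = 23.31°
23.31° ≤ 2α = 77.32°  →  valid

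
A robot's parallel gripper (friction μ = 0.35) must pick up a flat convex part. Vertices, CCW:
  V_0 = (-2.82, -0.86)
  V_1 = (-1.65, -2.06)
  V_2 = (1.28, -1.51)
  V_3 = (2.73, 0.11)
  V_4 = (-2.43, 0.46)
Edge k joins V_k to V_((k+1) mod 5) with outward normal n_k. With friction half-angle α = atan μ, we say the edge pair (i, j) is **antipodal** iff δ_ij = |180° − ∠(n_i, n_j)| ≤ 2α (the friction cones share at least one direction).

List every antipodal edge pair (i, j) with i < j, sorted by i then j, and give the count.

count = 2; pairs: (1,3), (2,4)

α = atan 0.35 = 19.29°;  2α = 38.58°
n_0 = (-0.7160, -0.6981)
n_1 = (+0.1845, -0.9828)
n_2 = (+0.7451, -0.6669)
n_3 = (+0.0677, +0.9977)
n_4 = (-0.9590, +0.2833)
  (0,1): δ = 123.64°  ·
  (0,2): δ = 86.11°  ·
  (0,3): δ = 41.84°  ·
  (0,4): δ = 119.27°  ·
  (1,2): δ = 142.46°  ·
  (1,3): δ = 14.51°  ✓
  (1,4): δ = 62.91°  ·
  (2,3): δ = 52.05°  ·
  (2,4): δ = 25.37°  ✓
  (3,4): δ = 102.58°  ·
antipodal pairs: 2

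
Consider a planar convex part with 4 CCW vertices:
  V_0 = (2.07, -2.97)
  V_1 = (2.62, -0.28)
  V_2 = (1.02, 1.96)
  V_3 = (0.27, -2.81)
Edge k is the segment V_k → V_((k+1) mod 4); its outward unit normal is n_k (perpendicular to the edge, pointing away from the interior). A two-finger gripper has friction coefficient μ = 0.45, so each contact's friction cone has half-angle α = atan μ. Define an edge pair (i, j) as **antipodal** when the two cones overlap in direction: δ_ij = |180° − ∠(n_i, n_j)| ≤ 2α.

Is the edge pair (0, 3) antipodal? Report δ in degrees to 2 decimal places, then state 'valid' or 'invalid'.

δ = 96.48°, invalid

α = atan 0.45 = 24.23°;  2α = 48.46°
edge 0: e_0 = (+0.55, +2.69);  n_0 = (+0.9797, -0.2003)
edge 3: e_3 = (+1.80, -0.16);  n_3 = (-0.0885, -0.9961)
∠(n_0, n_3) = 83.52°
δ = |180° − 83.52°| = 96.48°
96.48° > 2α = 48.46°  →  invalid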